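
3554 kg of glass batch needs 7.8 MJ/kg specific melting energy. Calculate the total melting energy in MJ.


Total energy = mass * specific energy
  E = 3554 * 7.8 = 27721.2 MJ

27721.2 MJ


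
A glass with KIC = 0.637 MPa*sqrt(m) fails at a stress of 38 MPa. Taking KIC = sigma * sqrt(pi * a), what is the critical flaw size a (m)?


Rearrange KIC = sigma * sqrt(pi * a):
  sqrt(pi * a) = KIC / sigma
  sqrt(pi * a) = 0.637 / 38 = 0.016763
  a = (KIC / sigma)^2 / pi
  a = 0.016763^2 / pi = 0.0000894 m

0.0000894 m


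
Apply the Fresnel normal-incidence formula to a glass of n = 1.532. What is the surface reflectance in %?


Fresnel reflectance at normal incidence:
  R = ((n - 1)/(n + 1))^2
  (n - 1)/(n + 1) = (1.532 - 1)/(1.532 + 1) = 0.210111
  R = 0.210111^2 = 0.0441466
  R(%) = 0.0441466 * 100 = 4.415%

4.415%


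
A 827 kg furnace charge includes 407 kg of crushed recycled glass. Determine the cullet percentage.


Cullet ratio = (cullet mass / total batch mass) * 100
  Ratio = 407 / 827 * 100 = 49.21%

49.21%


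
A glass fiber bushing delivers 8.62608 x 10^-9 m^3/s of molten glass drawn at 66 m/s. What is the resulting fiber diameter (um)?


Cross-sectional area from continuity:
  A = Q / v = 8.62608 x 10^-9 / 66 = 1.306982 x 10^-10 m^2
Diameter from circular cross-section:
  d = sqrt(4A / pi) * 10^6 (m -> um)
  d = sqrt(4 * 1.306982 x 10^-10 / pi) * 10^6 = 12.9 um

12.9 um


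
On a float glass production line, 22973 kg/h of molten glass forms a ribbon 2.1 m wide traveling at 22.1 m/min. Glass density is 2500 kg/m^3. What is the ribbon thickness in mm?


Ribbon cross-section from mass balance:
  Volume rate = throughput / density = 22973 / 2500 = 9.1892 m^3/h
  thickness = volume rate / (speed * 60 * width), i.e.
  thickness = throughput / (60 * speed * width * density) * 1000
  thickness = 22973 / (60 * 22.1 * 2.1 * 2500) * 1000 = 3.3 mm

3.3 mm


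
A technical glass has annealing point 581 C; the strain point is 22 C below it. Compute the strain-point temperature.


Strain point = annealing point - difference:
  T_strain = 581 - 22 = 559 C

559 C


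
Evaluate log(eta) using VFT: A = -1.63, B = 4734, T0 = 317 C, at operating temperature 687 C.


VFT equation: log(eta) = A + B / (T - T0)
  T - T0 = 687 - 317 = 370
  B / (T - T0) = 4734 / 370 = 12.795
  log(eta) = -1.63 + 12.795 = 11.165

11.165


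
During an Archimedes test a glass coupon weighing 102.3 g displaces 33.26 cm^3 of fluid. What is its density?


Use the definition of density:
  rho = mass / volume
  rho = 102.3 / 33.26 = 3.076 g/cm^3

3.076 g/cm^3


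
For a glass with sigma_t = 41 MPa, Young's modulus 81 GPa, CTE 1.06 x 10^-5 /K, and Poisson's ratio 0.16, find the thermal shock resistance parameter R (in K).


Thermal shock resistance: R = sigma * (1 - nu) / (E * alpha)
  Numerator = 41 * (1 - 0.16) = 34.44
  Denominator = 81 * 1000 * (1.06 x 10^-5) = 0.8586
  R = 34.44 / 0.8586 = 40.1 K

40.1 K


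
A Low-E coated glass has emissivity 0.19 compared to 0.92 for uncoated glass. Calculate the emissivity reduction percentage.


Percentage reduction = (1 - coated/uncoated) * 100
  Ratio = 0.19 / 0.92 = 0.2065
  Reduction = (1 - 0.2065) * 100 = 79.3%

79.3%


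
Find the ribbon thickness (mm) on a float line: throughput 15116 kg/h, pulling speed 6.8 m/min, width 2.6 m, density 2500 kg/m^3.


Ribbon cross-section from mass balance:
  Volume rate = throughput / density = 15116 / 2500 = 6.0464 m^3/h
  thickness = volume rate / (speed * 60 * width), i.e.
  thickness = throughput / (60 * speed * width * density) * 1000
  thickness = 15116 / (60 * 6.8 * 2.6 * 2500) * 1000 = 5.7 mm

5.7 mm


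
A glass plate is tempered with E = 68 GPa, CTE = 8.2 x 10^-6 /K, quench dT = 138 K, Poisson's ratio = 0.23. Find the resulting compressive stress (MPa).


Tempering stress: sigma = E * alpha * dT / (1 - nu)
  E (MPa) = 68 * 1000 = 68000
  Numerator = 68000 * (8.2 x 10^-6) * 138 = 76.9488
  Denominator = 1 - 0.23 = 0.77
  sigma = 76.9488 / 0.77 = 99.9 MPa

99.9 MPa


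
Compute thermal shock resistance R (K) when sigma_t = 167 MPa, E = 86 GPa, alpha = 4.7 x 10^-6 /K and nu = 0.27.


Thermal shock resistance: R = sigma * (1 - nu) / (E * alpha)
  Numerator = 167 * (1 - 0.27) = 121.91
  Denominator = 86 * 1000 * (4.7 x 10^-6) = 0.4042
  R = 121.91 / 0.4042 = 301.6 K

301.6 K


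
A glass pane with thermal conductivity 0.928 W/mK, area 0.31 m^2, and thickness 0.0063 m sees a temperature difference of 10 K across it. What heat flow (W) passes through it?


Fourier's law: Q = k * A * dT / t
  Q = 0.928 * 0.31 * 10 / 0.0063
  Q = 2.8768 / 0.0063 = 456.6 W

456.6 W


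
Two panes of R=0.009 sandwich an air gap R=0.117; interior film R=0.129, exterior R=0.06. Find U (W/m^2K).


Total thermal resistance (series):
  R_total = R_in + R_glass + R_air + R_glass + R_out
  R_total = 0.129 + 0.009 + 0.117 + 0.009 + 0.06 = 0.324 m^2K/W
U-value = 1 / R_total = 1 / 0.324 = 3.086 W/m^2K

3.086 W/m^2K


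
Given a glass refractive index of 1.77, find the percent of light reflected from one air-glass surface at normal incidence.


Fresnel reflectance at normal incidence:
  R = ((n - 1)/(n + 1))^2
  (n - 1)/(n + 1) = (1.77 - 1)/(1.77 + 1) = 0.277978
  R = 0.277978^2 = 0.0772718
  R(%) = 0.0772718 * 100 = 7.727%

7.727%


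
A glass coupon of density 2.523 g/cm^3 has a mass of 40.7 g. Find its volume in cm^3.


Rearrange rho = m / V:
  V = m / rho
  V = 40.7 / 2.523 = 16.132 cm^3

16.132 cm^3


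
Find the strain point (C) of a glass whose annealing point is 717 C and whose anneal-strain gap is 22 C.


Strain point = annealing point - difference:
  T_strain = 717 - 22 = 695 C

695 C


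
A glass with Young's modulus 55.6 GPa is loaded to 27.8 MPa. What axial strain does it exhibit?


Rearrange E = sigma / epsilon:
  epsilon = sigma / E
  E (MPa) = 55.6 * 1000 = 55600
  epsilon = 27.8 / 55600 = 0.0005

0.0005


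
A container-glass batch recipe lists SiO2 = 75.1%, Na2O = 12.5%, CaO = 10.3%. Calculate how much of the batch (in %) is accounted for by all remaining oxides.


Sum the three major oxides:
  SiO2 + Na2O + CaO = 75.1 + 12.5 + 10.3 = 97.9%
Subtract from 100%:
  Others = 100 - 97.9 = 2.1%

2.1%


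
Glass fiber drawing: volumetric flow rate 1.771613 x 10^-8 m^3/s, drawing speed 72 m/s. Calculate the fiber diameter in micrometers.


Cross-sectional area from continuity:
  A = Q / v = 1.771613 x 10^-8 / 72 = 2.460574 x 10^-10 m^2
Diameter from circular cross-section:
  d = sqrt(4A / pi) * 10^6 (m -> um)
  d = sqrt(4 * 2.460574 x 10^-10 / pi) * 10^6 = 17.7 um

17.7 um


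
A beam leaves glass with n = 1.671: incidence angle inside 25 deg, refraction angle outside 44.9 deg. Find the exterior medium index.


Apply Snell's law: n1 * sin(theta1) = n2 * sin(theta2)
  n2 = n1 * sin(theta1) / sin(theta2)
  sin(25) = 0.422618
  sin(44.9) = 0.705872
  n2 = 1.671 * 0.422618 / 0.705872 = 1.0005

1.0005


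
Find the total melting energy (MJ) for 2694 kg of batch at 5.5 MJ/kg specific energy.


Total energy = mass * specific energy
  E = 2694 * 5.5 = 14817 MJ

14817 MJ


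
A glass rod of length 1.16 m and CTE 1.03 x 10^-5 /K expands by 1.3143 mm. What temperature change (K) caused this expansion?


Rearrange dL = alpha * L0 * dT for dT:
  dT = dL / (alpha * L0)
  dL (m) = 1.3143 / 1000 = 0.0013143
  dT = 0.0013143 / ((1.03 x 10^-5) * 1.16) = 110.0 K

110.0 K


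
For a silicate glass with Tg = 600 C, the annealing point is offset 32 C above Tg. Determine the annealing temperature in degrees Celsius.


The annealing temperature is Tg plus the offset:
  T_anneal = 600 + 32 = 632 C

632 C


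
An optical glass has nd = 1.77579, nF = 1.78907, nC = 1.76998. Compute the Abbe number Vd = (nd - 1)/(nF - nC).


Abbe number formula: Vd = (nd - 1) / (nF - nC)
  nd - 1 = 1.77579 - 1 = 0.77579
  nF - nC = 1.78907 - 1.76998 = 0.01909
  Vd = 0.77579 / 0.01909 = 40.64

40.64


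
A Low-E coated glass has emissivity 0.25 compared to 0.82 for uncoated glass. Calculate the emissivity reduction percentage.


Percentage reduction = (1 - coated/uncoated) * 100
  Ratio = 0.25 / 0.82 = 0.3049
  Reduction = (1 - 0.3049) * 100 = 69.5%

69.5%


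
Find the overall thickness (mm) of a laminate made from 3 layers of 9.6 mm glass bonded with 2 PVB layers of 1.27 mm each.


Total thickness = glass contribution + PVB contribution
  Glass: 3 * 9.6 = 28.8 mm
  PVB: 2 * 1.27 = 2.54 mm
  Total = 28.8 + 2.54 = 31.34 mm

31.34 mm


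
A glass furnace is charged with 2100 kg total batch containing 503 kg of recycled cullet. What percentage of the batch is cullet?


Cullet ratio = (cullet mass / total batch mass) * 100
  Ratio = 503 / 2100 * 100 = 23.95%

23.95%


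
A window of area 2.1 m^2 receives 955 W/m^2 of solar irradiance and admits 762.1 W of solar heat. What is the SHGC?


Rearrange Q = Area * SHGC * Irradiance:
  SHGC = Q / (Area * Irradiance)
  SHGC = 762.1 / (2.1 * 955) = 0.38

0.38


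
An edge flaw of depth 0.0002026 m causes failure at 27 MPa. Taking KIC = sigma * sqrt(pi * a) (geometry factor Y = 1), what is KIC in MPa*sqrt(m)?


Fracture toughness: KIC = sigma * sqrt(pi * a)
  pi * a = pi * 0.0002026 = 0.000636487
  sqrt(pi * a) = 0.025229
  KIC = 27 * 0.025229 = 0.681 MPa*sqrt(m)

0.681 MPa*sqrt(m)


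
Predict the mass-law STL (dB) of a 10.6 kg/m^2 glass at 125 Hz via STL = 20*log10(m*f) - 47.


Mass law: STL = 20 * log10(m * f) - 47
  m * f = 10.6 * 125 = 1325
  log10(1325) = 3.12222
  STL = 20 * 3.12222 - 47 = 62.4444 - 47 = 15.4 dB

15.4 dB


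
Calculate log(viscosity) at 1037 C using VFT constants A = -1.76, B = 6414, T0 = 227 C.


VFT equation: log(eta) = A + B / (T - T0)
  T - T0 = 1037 - 227 = 810
  B / (T - T0) = 6414 / 810 = 7.919
  log(eta) = -1.76 + 7.919 = 6.159

6.159


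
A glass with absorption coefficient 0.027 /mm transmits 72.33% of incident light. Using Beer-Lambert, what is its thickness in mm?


Rearrange T = exp(-alpha * thickness):
  thickness = -ln(T) / alpha
  T = 72.33/100 = 0.7233
  ln(T) = -0.32393
  -ln(T) = 0.32393
  thickness = 0.32393 / 0.027 = 12.0 mm

12.0 mm


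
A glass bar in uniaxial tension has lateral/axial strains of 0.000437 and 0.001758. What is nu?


Poisson's ratio: nu = lateral strain / axial strain
  nu = 0.000437 / 0.001758 = 0.2486

0.2486


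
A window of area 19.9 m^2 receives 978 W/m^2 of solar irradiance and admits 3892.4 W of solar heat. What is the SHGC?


Rearrange Q = Area * SHGC * Irradiance:
  SHGC = Q / (Area * Irradiance)
  SHGC = 3892.4 / (19.9 * 978) = 0.2

0.2


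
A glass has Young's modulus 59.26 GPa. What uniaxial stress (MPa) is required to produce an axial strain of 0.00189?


Rearrange E = sigma / epsilon:
  sigma = E * epsilon
  E (MPa) = 59.26 * 1000 = 59260
  sigma = 59260 * 0.00189 = 112.0 MPa

112.0 MPa


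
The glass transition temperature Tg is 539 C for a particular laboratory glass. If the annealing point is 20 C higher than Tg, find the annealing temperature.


The annealing temperature is Tg plus the offset:
  T_anneal = 539 + 20 = 559 C

559 C


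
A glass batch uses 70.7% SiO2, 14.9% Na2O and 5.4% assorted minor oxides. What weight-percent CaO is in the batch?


Pieces sum to 100%:
  CaO = 100 - (SiO2 + Na2O + others)
  CaO = 100 - (70.7 + 14.9 + 5.4) = 9.0%

9.0%


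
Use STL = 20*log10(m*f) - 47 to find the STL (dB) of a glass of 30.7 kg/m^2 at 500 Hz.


Mass law: STL = 20 * log10(m * f) - 47
  m * f = 30.7 * 500 = 15350
  log10(15350) = 4.18611
  STL = 20 * 4.18611 - 47 = 83.7222 - 47 = 36.7 dB

36.7 dB


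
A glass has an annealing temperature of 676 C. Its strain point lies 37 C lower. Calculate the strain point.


Strain point = annealing point - difference:
  T_strain = 676 - 37 = 639 C

639 C


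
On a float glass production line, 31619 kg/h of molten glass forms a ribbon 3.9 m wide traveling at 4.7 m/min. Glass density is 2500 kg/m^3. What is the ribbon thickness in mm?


Ribbon cross-section from mass balance:
  Volume rate = throughput / density = 31619 / 2500 = 12.6476 m^3/h
  thickness = volume rate / (speed * 60 * width), i.e.
  thickness = throughput / (60 * speed * width * density) * 1000
  thickness = 31619 / (60 * 4.7 * 3.9 * 2500) * 1000 = 11.5 mm

11.5 mm


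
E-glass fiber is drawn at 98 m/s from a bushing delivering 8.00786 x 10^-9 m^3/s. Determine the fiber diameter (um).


Cross-sectional area from continuity:
  A = Q / v = 8.00786 x 10^-9 / 98 = 8.171286 x 10^-11 m^2
Diameter from circular cross-section:
  d = sqrt(4A / pi) * 10^6 (m -> um)
  d = sqrt(4 * 8.171286 x 10^-11 / pi) * 10^6 = 10.2 um

10.2 um


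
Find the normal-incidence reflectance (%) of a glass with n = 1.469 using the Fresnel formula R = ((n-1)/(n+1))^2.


Fresnel reflectance at normal incidence:
  R = ((n - 1)/(n + 1))^2
  (n - 1)/(n + 1) = (1.469 - 1)/(1.469 + 1) = 0.189955
  R = 0.189955^2 = 0.0360829
  R(%) = 0.0360829 * 100 = 3.608%

3.608%


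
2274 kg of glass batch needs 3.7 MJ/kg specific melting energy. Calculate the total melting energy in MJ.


Total energy = mass * specific energy
  E = 2274 * 3.7 = 8413.8 MJ

8413.8 MJ


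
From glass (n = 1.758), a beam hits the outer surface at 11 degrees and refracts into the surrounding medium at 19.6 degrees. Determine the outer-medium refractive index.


Apply Snell's law: n1 * sin(theta1) = n2 * sin(theta2)
  n2 = n1 * sin(theta1) / sin(theta2)
  sin(11) = 0.190809
  sin(19.6) = 0.335452
  n2 = 1.758 * 0.190809 / 0.335452 = 1.0

1.0


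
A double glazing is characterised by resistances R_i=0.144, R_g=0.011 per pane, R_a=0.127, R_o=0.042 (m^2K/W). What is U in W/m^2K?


Total thermal resistance (series):
  R_total = R_in + R_glass + R_air + R_glass + R_out
  R_total = 0.144 + 0.011 + 0.127 + 0.011 + 0.042 = 0.335 m^2K/W
U-value = 1 / R_total = 1 / 0.335 = 2.985 W/m^2K

2.985 W/m^2K


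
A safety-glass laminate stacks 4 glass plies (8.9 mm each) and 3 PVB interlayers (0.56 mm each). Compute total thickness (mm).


Total thickness = glass contribution + PVB contribution
  Glass: 4 * 8.9 = 35.6 mm
  PVB: 3 * 0.56 = 1.68 mm
  Total = 35.6 + 1.68 = 37.28 mm

37.28 mm


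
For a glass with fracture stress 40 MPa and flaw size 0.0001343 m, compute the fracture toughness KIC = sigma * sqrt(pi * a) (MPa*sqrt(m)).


Fracture toughness: KIC = sigma * sqrt(pi * a)
  pi * a = pi * 0.0001343 = 0.000421916
  sqrt(pi * a) = 0.020541
  KIC = 40 * 0.020541 = 0.822 MPa*sqrt(m)

0.822 MPa*sqrt(m)


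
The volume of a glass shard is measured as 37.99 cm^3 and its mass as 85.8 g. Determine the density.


Use the definition of density:
  rho = mass / volume
  rho = 85.8 / 37.99 = 2.258 g/cm^3

2.258 g/cm^3


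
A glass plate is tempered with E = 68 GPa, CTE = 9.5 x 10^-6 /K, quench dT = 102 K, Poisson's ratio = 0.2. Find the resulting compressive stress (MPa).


Tempering stress: sigma = E * alpha * dT / (1 - nu)
  E (MPa) = 68 * 1000 = 68000
  Numerator = 68000 * (9.5 x 10^-6) * 102 = 65.892
  Denominator = 1 - 0.2 = 0.8
  sigma = 65.892 / 0.8 = 82.4 MPa

82.4 MPa


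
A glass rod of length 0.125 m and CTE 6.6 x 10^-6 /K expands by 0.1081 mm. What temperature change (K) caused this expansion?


Rearrange dL = alpha * L0 * dT for dT:
  dT = dL / (alpha * L0)
  dL (m) = 0.1081 / 1000 = 0.0001081
  dT = 0.0001081 / ((6.6 x 10^-6) * 0.125) = 131.0 K

131.0 K


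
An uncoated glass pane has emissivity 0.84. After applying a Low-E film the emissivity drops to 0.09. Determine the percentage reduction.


Percentage reduction = (1 - coated/uncoated) * 100
  Ratio = 0.09 / 0.84 = 0.1071
  Reduction = (1 - 0.1071) * 100 = 89.3%

89.3%


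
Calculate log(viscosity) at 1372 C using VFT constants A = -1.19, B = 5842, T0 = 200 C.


VFT equation: log(eta) = A + B / (T - T0)
  T - T0 = 1372 - 200 = 1172
  B / (T - T0) = 5842 / 1172 = 4.985
  log(eta) = -1.19 + 4.985 = 3.795

3.795


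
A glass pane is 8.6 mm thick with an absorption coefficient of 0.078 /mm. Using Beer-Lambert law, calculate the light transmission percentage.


Beer-Lambert law: T = exp(-alpha * thickness)
  exponent = -0.078 * 8.6 = -0.6708
  T = exp(-0.6708) = 0.5113
  Percentage = 0.5113 * 100 = 51.13%

51.13%


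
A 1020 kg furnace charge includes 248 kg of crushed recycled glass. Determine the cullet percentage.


Cullet ratio = (cullet mass / total batch mass) * 100
  Ratio = 248 / 1020 * 100 = 24.31%

24.31%


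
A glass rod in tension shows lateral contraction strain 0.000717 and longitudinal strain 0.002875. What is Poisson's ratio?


Poisson's ratio: nu = lateral strain / axial strain
  nu = 0.000717 / 0.002875 = 0.2494

0.2494


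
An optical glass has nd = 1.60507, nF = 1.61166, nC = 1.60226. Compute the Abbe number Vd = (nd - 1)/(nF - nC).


Abbe number formula: Vd = (nd - 1) / (nF - nC)
  nd - 1 = 1.60507 - 1 = 0.60507
  nF - nC = 1.61166 - 1.60226 = 0.0094
  Vd = 0.60507 / 0.0094 = 64.37

64.37


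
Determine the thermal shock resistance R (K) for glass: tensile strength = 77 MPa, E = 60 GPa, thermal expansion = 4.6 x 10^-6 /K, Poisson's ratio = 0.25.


Thermal shock resistance: R = sigma * (1 - nu) / (E * alpha)
  Numerator = 77 * (1 - 0.25) = 57.75
  Denominator = 60 * 1000 * (4.6 x 10^-6) = 0.276
  R = 57.75 / 0.276 = 209.2 K

209.2 K


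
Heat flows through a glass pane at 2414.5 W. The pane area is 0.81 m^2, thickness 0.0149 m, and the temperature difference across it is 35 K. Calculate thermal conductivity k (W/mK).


Fourier's law rearranged: k = Q * t / (A * dT)
  Numerator = 2414.5 * 0.0149 = 35.97605
  Denominator = 0.81 * 35 = 28.35
  k = 35.97605 / 28.35 = 1.269 W/mK

1.269 W/mK


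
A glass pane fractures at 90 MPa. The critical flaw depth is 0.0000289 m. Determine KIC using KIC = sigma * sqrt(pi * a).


Fracture toughness: KIC = sigma * sqrt(pi * a)
  pi * a = pi * 0.0000289 = 0.000090792
  sqrt(pi * a) = 0.009528
  KIC = 90 * 0.009528 = 0.858 MPa*sqrt(m)

0.858 MPa*sqrt(m)


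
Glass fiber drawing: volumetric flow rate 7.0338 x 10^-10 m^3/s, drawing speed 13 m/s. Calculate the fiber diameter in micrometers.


Cross-sectional area from continuity:
  A = Q / v = 7.0338 x 10^-10 / 13 = 5.410615 x 10^-11 m^2
Diameter from circular cross-section:
  d = sqrt(4A / pi) * 10^6 (m -> um)
  d = sqrt(4 * 5.410615 x 10^-11 / pi) * 10^6 = 8.3 um

8.3 um


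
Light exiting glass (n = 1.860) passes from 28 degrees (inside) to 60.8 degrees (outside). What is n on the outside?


Apply Snell's law: n1 * sin(theta1) = n2 * sin(theta2)
  n2 = n1 * sin(theta1) / sin(theta2)
  sin(28) = 0.469472
  sin(60.8) = 0.872922
  n2 = 1.860 * 0.469472 / 0.872922 = 1.0003

1.0003


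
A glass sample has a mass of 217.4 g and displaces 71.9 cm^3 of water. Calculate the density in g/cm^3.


Use the definition of density:
  rho = mass / volume
  rho = 217.4 / 71.9 = 3.024 g/cm^3

3.024 g/cm^3


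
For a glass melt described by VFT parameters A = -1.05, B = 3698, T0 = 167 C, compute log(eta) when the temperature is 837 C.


VFT equation: log(eta) = A + B / (T - T0)
  T - T0 = 837 - 167 = 670
  B / (T - T0) = 3698 / 670 = 5.519
  log(eta) = -1.05 + 5.519 = 4.469

4.469


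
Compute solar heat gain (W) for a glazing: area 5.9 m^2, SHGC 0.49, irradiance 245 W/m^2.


Solar heat gain: Q = Area * SHGC * Irradiance
  Q = 5.9 * 0.49 * 245 = 708.3 W

708.3 W


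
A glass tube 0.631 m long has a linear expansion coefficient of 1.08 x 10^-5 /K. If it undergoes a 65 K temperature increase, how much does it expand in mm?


Thermal expansion formula: dL = alpha * L0 * dT
  dL = (1.08 x 10^-5) * 0.631 * 65 = 0.00044296 m
Convert to mm: 0.00044296 * 1000 = 0.443 mm

0.443 mm


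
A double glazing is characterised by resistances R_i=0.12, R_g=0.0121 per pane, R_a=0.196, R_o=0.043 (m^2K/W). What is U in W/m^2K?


Total thermal resistance (series):
  R_total = R_in + R_glass + R_air + R_glass + R_out
  R_total = 0.12 + 0.0121 + 0.196 + 0.0121 + 0.043 = 0.3832 m^2K/W
U-value = 1 / R_total = 1 / 0.3832 = 2.61 W/m^2K

2.61 W/m^2K


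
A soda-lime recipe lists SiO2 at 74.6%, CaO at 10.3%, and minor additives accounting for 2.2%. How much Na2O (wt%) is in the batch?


Pieces sum to 100%:
  Na2O = 100 - (SiO2 + CaO + others)
  Na2O = 100 - (74.6 + 10.3 + 2.2) = 12.9%

12.9%


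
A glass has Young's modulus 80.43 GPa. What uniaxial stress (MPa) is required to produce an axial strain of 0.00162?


Rearrange E = sigma / epsilon:
  sigma = E * epsilon
  E (MPa) = 80.43 * 1000 = 80430
  sigma = 80430 * 0.00162 = 130.3 MPa

130.3 MPa


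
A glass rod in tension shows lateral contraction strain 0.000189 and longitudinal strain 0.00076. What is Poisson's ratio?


Poisson's ratio: nu = lateral strain / axial strain
  nu = 0.000189 / 0.00076 = 0.2487

0.2487


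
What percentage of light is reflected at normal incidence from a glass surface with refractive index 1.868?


Fresnel reflectance at normal incidence:
  R = ((n - 1)/(n + 1))^2
  (n - 1)/(n + 1) = (1.868 - 1)/(1.868 + 1) = 0.30265
  R = 0.30265^2 = 0.091597
  R(%) = 0.091597 * 100 = 9.16%

9.16%


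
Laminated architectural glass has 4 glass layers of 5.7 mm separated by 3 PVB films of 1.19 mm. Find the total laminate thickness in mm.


Total thickness = glass contribution + PVB contribution
  Glass: 4 * 5.7 = 22.8 mm
  PVB: 3 * 1.19 = 3.57 mm
  Total = 22.8 + 3.57 = 26.37 mm

26.37 mm


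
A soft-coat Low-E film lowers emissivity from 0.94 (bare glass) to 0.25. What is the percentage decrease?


Percentage reduction = (1 - coated/uncoated) * 100
  Ratio = 0.25 / 0.94 = 0.266
  Reduction = (1 - 0.266) * 100 = 73.4%

73.4%


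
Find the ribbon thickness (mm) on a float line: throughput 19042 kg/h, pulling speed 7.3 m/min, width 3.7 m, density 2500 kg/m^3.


Ribbon cross-section from mass balance:
  Volume rate = throughput / density = 19042 / 2500 = 7.6168 m^3/h
  thickness = volume rate / (speed * 60 * width), i.e.
  thickness = throughput / (60 * speed * width * density) * 1000
  thickness = 19042 / (60 * 7.3 * 3.7 * 2500) * 1000 = 4.7 mm

4.7 mm


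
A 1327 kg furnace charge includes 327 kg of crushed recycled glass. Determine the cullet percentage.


Cullet ratio = (cullet mass / total batch mass) * 100
  Ratio = 327 / 1327 * 100 = 24.64%

24.64%


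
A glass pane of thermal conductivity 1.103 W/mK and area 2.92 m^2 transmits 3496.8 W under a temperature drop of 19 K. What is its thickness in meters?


Fourier's law: t = k * A * dT / Q
  t = 1.103 * 2.92 * 19 / 3496.8
  t = 61.19444 / 3496.8 = 0.0175 m

0.0175 m


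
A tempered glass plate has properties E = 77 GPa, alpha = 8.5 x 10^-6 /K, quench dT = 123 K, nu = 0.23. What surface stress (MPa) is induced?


Tempering stress: sigma = E * alpha * dT / (1 - nu)
  E (MPa) = 77 * 1000 = 77000
  Numerator = 77000 * (8.5 x 10^-6) * 123 = 80.5035
  Denominator = 1 - 0.23 = 0.77
  sigma = 80.5035 / 0.77 = 104.5 MPa

104.5 MPa


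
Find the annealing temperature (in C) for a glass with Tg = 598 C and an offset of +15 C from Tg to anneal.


The annealing temperature is Tg plus the offset:
  T_anneal = 598 + 15 = 613 C

613 C


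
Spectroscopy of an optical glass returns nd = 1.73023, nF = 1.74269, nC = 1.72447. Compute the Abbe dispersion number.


Abbe number formula: Vd = (nd - 1) / (nF - nC)
  nd - 1 = 1.73023 - 1 = 0.73023
  nF - nC = 1.74269 - 1.72447 = 0.01822
  Vd = 0.73023 / 0.01822 = 40.08

40.08


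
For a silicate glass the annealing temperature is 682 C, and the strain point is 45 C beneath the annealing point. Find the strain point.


Strain point = annealing point - difference:
  T_strain = 682 - 45 = 637 C

637 C


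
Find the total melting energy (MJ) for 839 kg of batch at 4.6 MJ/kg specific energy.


Total energy = mass * specific energy
  E = 839 * 4.6 = 3859.4 MJ

3859.4 MJ


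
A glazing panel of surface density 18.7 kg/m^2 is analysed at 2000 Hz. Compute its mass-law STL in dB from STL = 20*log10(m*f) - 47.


Mass law: STL = 20 * log10(m * f) - 47
  m * f = 18.7 * 2000 = 37400
  log10(37400) = 4.57287
  STL = 20 * 4.57287 - 47 = 91.4574 - 47 = 44.5 dB

44.5 dB


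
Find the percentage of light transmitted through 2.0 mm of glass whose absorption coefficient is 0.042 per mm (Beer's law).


Beer-Lambert law: T = exp(-alpha * thickness)
  exponent = -0.042 * 2.0 = -0.084
  T = exp(-0.084) = 0.9194
  Percentage = 0.9194 * 100 = 91.94%

91.94%


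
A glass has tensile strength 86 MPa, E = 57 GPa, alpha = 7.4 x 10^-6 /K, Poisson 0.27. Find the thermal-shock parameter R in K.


Thermal shock resistance: R = sigma * (1 - nu) / (E * alpha)
  Numerator = 86 * (1 - 0.27) = 62.78
  Denominator = 57 * 1000 * (7.4 x 10^-6) = 0.4218
  R = 62.78 / 0.4218 = 148.8 K

148.8 K


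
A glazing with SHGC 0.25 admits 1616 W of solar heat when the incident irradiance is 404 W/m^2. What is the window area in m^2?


Rearrange Q = Area * SHGC * Irradiance:
  Area = Q / (SHGC * Irradiance)
  Area = 1616 / (0.25 * 404) = 16.0 m^2

16.0 m^2


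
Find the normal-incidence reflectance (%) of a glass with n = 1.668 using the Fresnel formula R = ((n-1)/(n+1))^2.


Fresnel reflectance at normal incidence:
  R = ((n - 1)/(n + 1))^2
  (n - 1)/(n + 1) = (1.668 - 1)/(1.668 + 1) = 0.250375
  R = 0.250375^2 = 0.0626876
  R(%) = 0.0626876 * 100 = 6.269%

6.269%


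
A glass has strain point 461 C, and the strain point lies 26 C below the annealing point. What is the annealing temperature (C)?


T_anneal = T_strain + gap:
  T_anneal = 461 + 26 = 487 C

487 C


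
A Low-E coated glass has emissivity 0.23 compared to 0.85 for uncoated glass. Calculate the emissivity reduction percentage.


Percentage reduction = (1 - coated/uncoated) * 100
  Ratio = 0.23 / 0.85 = 0.2706
  Reduction = (1 - 0.2706) * 100 = 72.9%

72.9%


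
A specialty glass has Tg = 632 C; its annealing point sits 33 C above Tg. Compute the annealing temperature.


The annealing temperature is Tg plus the offset:
  T_anneal = 632 + 33 = 665 C

665 C


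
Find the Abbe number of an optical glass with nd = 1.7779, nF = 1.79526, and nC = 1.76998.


Abbe number formula: Vd = (nd - 1) / (nF - nC)
  nd - 1 = 1.7779 - 1 = 0.7779
  nF - nC = 1.79526 - 1.76998 = 0.02528
  Vd = 0.7779 / 0.02528 = 30.77

30.77


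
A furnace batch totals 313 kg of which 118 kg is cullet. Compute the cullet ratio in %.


Cullet ratio = (cullet mass / total batch mass) * 100
  Ratio = 118 / 313 * 100 = 37.7%

37.7%


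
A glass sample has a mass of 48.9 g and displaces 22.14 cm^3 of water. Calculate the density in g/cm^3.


Use the definition of density:
  rho = mass / volume
  rho = 48.9 / 22.14 = 2.209 g/cm^3

2.209 g/cm^3


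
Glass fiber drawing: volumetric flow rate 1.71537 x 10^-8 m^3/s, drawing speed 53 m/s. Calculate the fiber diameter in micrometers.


Cross-sectional area from continuity:
  A = Q / v = 1.71537 x 10^-8 / 53 = 3.236547 x 10^-10 m^2
Diameter from circular cross-section:
  d = sqrt(4A / pi) * 10^6 (m -> um)
  d = sqrt(4 * 3.236547 x 10^-10 / pi) * 10^6 = 20.3 um

20.3 um


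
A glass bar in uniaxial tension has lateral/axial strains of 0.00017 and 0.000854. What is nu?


Poisson's ratio: nu = lateral strain / axial strain
  nu = 0.00017 / 0.000854 = 0.1991

0.1991


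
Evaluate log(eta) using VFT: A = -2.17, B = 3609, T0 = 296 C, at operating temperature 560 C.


VFT equation: log(eta) = A + B / (T - T0)
  T - T0 = 560 - 296 = 264
  B / (T - T0) = 3609 / 264 = 13.67
  log(eta) = -2.17 + 13.67 = 11.5

11.5


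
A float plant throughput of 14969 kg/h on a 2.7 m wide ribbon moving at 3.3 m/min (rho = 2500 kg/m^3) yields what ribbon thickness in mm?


Ribbon cross-section from mass balance:
  Volume rate = throughput / density = 14969 / 2500 = 5.9876 m^3/h
  thickness = volume rate / (speed * 60 * width), i.e.
  thickness = throughput / (60 * speed * width * density) * 1000
  thickness = 14969 / (60 * 3.3 * 2.7 * 2500) * 1000 = 11.2 mm

11.2 mm


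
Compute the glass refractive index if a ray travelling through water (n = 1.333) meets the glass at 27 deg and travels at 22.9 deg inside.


Apply Snell's law: n1 * sin(theta1) = n2 * sin(theta2)
  n2 = n1 * sin(theta1) / sin(theta2)
  sin(27) = 0.45399
  sin(22.9) = 0.389124
  n2 = 1.333 * 0.45399 / 0.389124 = 1.5552

1.5552


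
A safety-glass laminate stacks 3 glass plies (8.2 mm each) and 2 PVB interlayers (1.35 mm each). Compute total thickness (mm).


Total thickness = glass contribution + PVB contribution
  Glass: 3 * 8.2 = 24.6 mm
  PVB: 2 * 1.35 = 2.7 mm
  Total = 24.6 + 2.7 = 27.3 mm

27.3 mm


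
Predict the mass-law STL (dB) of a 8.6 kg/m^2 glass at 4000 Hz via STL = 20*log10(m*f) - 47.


Mass law: STL = 20 * log10(m * f) - 47
  m * f = 8.6 * 4000 = 34400
  log10(34400) = 4.53656
  STL = 20 * 4.53656 - 47 = 90.7312 - 47 = 43.7 dB

43.7 dB


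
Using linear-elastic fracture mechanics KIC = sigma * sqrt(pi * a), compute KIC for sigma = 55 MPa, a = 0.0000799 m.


Fracture toughness: KIC = sigma * sqrt(pi * a)
  pi * a = pi * 0.0000799 = 0.000251013
  sqrt(pi * a) = 0.015843
  KIC = 55 * 0.015843 = 0.871 MPa*sqrt(m)

0.871 MPa*sqrt(m)


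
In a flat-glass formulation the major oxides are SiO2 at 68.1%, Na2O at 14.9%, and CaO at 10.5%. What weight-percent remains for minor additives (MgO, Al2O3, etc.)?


Sum the three major oxides:
  SiO2 + Na2O + CaO = 68.1 + 14.9 + 10.5 = 93.5%
Subtract from 100%:
  Others = 100 - 93.5 = 6.5%

6.5%


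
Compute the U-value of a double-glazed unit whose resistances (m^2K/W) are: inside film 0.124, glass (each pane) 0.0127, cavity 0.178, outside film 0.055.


Total thermal resistance (series):
  R_total = R_in + R_glass + R_air + R_glass + R_out
  R_total = 0.124 + 0.0127 + 0.178 + 0.0127 + 0.055 = 0.3824 m^2K/W
U-value = 1 / R_total = 1 / 0.3824 = 2.615 W/m^2K

2.615 W/m^2K


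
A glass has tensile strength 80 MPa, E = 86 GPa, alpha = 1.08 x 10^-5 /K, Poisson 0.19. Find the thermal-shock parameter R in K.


Thermal shock resistance: R = sigma * (1 - nu) / (E * alpha)
  Numerator = 80 * (1 - 0.19) = 64.8
  Denominator = 86 * 1000 * (1.08 x 10^-5) = 0.9288
  R = 64.8 / 0.9288 = 69.8 K

69.8 K


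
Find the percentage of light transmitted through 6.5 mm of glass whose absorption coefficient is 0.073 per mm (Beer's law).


Beer-Lambert law: T = exp(-alpha * thickness)
  exponent = -0.073 * 6.5 = -0.4745
  T = exp(-0.4745) = 0.6222
  Percentage = 0.6222 * 100 = 62.22%

62.22%


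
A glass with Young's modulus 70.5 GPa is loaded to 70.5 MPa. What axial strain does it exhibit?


Rearrange E = sigma / epsilon:
  epsilon = sigma / E
  E (MPa) = 70.5 * 1000 = 70500
  epsilon = 70.5 / 70500 = 0.001

0.001


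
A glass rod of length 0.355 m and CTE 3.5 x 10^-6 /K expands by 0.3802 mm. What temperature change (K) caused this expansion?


Rearrange dL = alpha * L0 * dT for dT:
  dT = dL / (alpha * L0)
  dL (m) = 0.3802 / 1000 = 0.0003802
  dT = 0.0003802 / ((3.5 x 10^-6) * 0.355) = 306.0 K

306.0 K


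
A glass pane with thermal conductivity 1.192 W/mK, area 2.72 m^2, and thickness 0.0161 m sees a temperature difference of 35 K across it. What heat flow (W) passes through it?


Fourier's law: Q = k * A * dT / t
  Q = 1.192 * 2.72 * 35 / 0.0161
  Q = 113.4784 / 0.0161 = 7048.3 W

7048.3 W


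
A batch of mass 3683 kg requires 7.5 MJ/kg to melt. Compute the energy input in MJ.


Total energy = mass * specific energy
  E = 3683 * 7.5 = 27622.5 MJ

27622.5 MJ


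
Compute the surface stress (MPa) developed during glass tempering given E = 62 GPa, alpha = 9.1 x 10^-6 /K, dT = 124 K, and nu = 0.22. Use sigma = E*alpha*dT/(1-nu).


Tempering stress: sigma = E * alpha * dT / (1 - nu)
  E (MPa) = 62 * 1000 = 62000
  Numerator = 62000 * (9.1 x 10^-6) * 124 = 69.9608
  Denominator = 1 - 0.22 = 0.78
  sigma = 69.9608 / 0.78 = 89.7 MPa

89.7 MPa


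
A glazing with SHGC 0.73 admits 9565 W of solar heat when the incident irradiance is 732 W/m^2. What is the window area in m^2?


Rearrange Q = Area * SHGC * Irradiance:
  Area = Q / (SHGC * Irradiance)
  Area = 9565 / (0.73 * 732) = 17.9 m^2

17.9 m^2


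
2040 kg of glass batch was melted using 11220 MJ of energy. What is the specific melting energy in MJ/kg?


Rearrange E = m * s for s:
  s = E / m
  s = 11220 / 2040 = 5.5 MJ/kg

5.5 MJ/kg


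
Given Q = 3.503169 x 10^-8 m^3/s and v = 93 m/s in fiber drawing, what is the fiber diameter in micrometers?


Cross-sectional area from continuity:
  A = Q / v = 3.503169 x 10^-8 / 93 = 3.766848 x 10^-10 m^2
Diameter from circular cross-section:
  d = sqrt(4A / pi) * 10^6 (m -> um)
  d = sqrt(4 * 3.766848 x 10^-10 / pi) * 10^6 = 21.9 um

21.9 um


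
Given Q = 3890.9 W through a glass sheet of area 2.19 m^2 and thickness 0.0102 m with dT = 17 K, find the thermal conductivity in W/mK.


Fourier's law rearranged: k = Q * t / (A * dT)
  Numerator = 3890.9 * 0.0102 = 39.68718
  Denominator = 2.19 * 17 = 37.23
  k = 39.68718 / 37.23 = 1.066 W/mK

1.066 W/mK


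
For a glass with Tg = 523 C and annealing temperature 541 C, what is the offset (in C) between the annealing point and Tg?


Offset = T_anneal - Tg:
  offset = 541 - 523 = 18 C

18 C


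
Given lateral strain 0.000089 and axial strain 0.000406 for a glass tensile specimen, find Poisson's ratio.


Poisson's ratio: nu = lateral strain / axial strain
  nu = 0.000089 / 0.000406 = 0.2192

0.2192


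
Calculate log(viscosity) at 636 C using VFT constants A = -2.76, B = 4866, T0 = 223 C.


VFT equation: log(eta) = A + B / (T - T0)
  T - T0 = 636 - 223 = 413
  B / (T - T0) = 4866 / 413 = 11.782
  log(eta) = -2.76 + 11.782 = 9.022

9.022


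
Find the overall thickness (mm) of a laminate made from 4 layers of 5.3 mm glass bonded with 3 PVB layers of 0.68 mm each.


Total thickness = glass contribution + PVB contribution
  Glass: 4 * 5.3 = 21.2 mm
  PVB: 3 * 0.68 = 2.04 mm
  Total = 21.2 + 2.04 = 23.24 mm

23.24 mm


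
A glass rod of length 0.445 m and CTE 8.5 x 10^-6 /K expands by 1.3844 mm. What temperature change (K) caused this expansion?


Rearrange dL = alpha * L0 * dT for dT:
  dT = dL / (alpha * L0)
  dL (m) = 1.3844 / 1000 = 0.0013844
  dT = 0.0013844 / ((8.5 x 10^-6) * 0.445) = 366.0 K

366.0 K


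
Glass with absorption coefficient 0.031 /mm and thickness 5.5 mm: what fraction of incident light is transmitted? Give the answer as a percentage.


Beer-Lambert law: T = exp(-alpha * thickness)
  exponent = -0.031 * 5.5 = -0.1705
  T = exp(-0.1705) = 0.8432
  Percentage = 0.8432 * 100 = 84.32%

84.32%


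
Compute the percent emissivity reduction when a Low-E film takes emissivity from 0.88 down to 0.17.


Percentage reduction = (1 - coated/uncoated) * 100
  Ratio = 0.17 / 0.88 = 0.1932
  Reduction = (1 - 0.1932) * 100 = 80.7%

80.7%


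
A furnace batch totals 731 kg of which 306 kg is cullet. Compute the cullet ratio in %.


Cullet ratio = (cullet mass / total batch mass) * 100
  Ratio = 306 / 731 * 100 = 41.86%

41.86%


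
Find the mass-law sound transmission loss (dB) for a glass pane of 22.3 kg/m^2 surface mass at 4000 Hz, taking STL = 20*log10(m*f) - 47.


Mass law: STL = 20 * log10(m * f) - 47
  m * f = 22.3 * 4000 = 89200
  log10(89200) = 4.95036
  STL = 20 * 4.95036 - 47 = 99.0072 - 47 = 52.0 dB

52.0 dB


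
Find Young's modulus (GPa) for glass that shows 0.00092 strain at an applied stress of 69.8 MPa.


Young's modulus: E = stress / strain
  E = 69.8 MPa / 0.00092 = 75869.57 MPa
Convert to GPa: 75869.57 / 1000 = 75.87 GPa

75.87 GPa


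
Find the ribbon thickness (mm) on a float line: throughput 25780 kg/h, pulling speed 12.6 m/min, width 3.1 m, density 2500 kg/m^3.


Ribbon cross-section from mass balance:
  Volume rate = throughput / density = 25780 / 2500 = 10.312 m^3/h
  thickness = volume rate / (speed * 60 * width), i.e.
  thickness = throughput / (60 * speed * width * density) * 1000
  thickness = 25780 / (60 * 12.6 * 3.1 * 2500) * 1000 = 4.4 mm

4.4 mm


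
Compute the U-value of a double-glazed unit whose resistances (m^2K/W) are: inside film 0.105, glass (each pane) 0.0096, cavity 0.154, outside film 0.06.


Total thermal resistance (series):
  R_total = R_in + R_glass + R_air + R_glass + R_out
  R_total = 0.105 + 0.0096 + 0.154 + 0.0096 + 0.06 = 0.3382 m^2K/W
U-value = 1 / R_total = 1 / 0.3382 = 2.957 W/m^2K

2.957 W/m^2K


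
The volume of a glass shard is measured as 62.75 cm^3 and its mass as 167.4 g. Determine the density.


Use the definition of density:
  rho = mass / volume
  rho = 167.4 / 62.75 = 2.668 g/cm^3

2.668 g/cm^3


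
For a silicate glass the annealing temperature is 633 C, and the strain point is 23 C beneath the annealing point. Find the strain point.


Strain point = annealing point - difference:
  T_strain = 633 - 23 = 610 C

610 C


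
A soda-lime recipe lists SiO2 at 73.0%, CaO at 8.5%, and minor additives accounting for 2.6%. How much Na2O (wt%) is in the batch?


Pieces sum to 100%:
  Na2O = 100 - (SiO2 + CaO + others)
  Na2O = 100 - (73.0 + 8.5 + 2.6) = 15.9%

15.9%


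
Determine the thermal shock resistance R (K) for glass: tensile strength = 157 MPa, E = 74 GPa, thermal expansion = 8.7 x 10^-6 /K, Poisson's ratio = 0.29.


Thermal shock resistance: R = sigma * (1 - nu) / (E * alpha)
  Numerator = 157 * (1 - 0.29) = 111.47
  Denominator = 74 * 1000 * (8.7 x 10^-6) = 0.6438
  R = 111.47 / 0.6438 = 173.1 K

173.1 K


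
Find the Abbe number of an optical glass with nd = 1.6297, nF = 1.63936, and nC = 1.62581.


Abbe number formula: Vd = (nd - 1) / (nF - nC)
  nd - 1 = 1.6297 - 1 = 0.6297
  nF - nC = 1.63936 - 1.62581 = 0.01355
  Vd = 0.6297 / 0.01355 = 46.47

46.47


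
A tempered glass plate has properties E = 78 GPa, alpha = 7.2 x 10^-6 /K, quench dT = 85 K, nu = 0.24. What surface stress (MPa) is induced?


Tempering stress: sigma = E * alpha * dT / (1 - nu)
  E (MPa) = 78 * 1000 = 78000
  Numerator = 78000 * (7.2 x 10^-6) * 85 = 47.736
  Denominator = 1 - 0.24 = 0.76
  sigma = 47.736 / 0.76 = 62.8 MPa

62.8 MPa


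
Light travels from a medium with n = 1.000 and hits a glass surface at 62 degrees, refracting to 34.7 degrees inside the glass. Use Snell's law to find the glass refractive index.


Apply Snell's law: n1 * sin(theta1) = n2 * sin(theta2)
  n2 = n1 * sin(theta1) / sin(theta2)
  sin(62) = 0.882948
  sin(34.7) = 0.56928
  n2 = 1.000 * 0.882948 / 0.56928 = 1.551

1.551


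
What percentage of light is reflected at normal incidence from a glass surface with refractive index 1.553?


Fresnel reflectance at normal incidence:
  R = ((n - 1)/(n + 1))^2
  (n - 1)/(n + 1) = (1.553 - 1)/(1.553 + 1) = 0.216608
  R = 0.216608^2 = 0.046919
  R(%) = 0.046919 * 100 = 4.692%

4.692%


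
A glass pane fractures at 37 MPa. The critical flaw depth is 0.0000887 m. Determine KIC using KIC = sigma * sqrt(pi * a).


Fracture toughness: KIC = sigma * sqrt(pi * a)
  pi * a = pi * 0.0000887 = 0.000278659
  sqrt(pi * a) = 0.016693
  KIC = 37 * 0.016693 = 0.618 MPa*sqrt(m)

0.618 MPa*sqrt(m)


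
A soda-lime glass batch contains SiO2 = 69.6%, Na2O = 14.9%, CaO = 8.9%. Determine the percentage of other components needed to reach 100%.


Sum the three major oxides:
  SiO2 + Na2O + CaO = 69.6 + 14.9 + 8.9 = 93.4%
Subtract from 100%:
  Others = 100 - 93.4 = 6.6%

6.6%


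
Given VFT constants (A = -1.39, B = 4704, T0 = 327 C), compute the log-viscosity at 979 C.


VFT equation: log(eta) = A + B / (T - T0)
  T - T0 = 979 - 327 = 652
  B / (T - T0) = 4704 / 652 = 7.215
  log(eta) = -1.39 + 7.215 = 5.825

5.825


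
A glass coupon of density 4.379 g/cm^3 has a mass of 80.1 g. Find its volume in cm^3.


Rearrange rho = m / V:
  V = m / rho
  V = 80.1 / 4.379 = 18.292 cm^3

18.292 cm^3


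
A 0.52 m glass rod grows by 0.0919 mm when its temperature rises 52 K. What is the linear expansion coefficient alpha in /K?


Rearrange dL = alpha * L0 * dT for alpha:
  alpha = dL / (L0 * dT)
  alpha = (0.0919 / 1000) / (0.52 * 52) = 0.000003399 /K = 3.399 x 10^-6 /K

3.399 x 10^-6 /K
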